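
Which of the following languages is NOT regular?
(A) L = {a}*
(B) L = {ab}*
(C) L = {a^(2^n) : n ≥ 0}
(C) {a^(2^n) : n ≥ 0}

(C) L = {a^(2^n) : n ≥ 0} is NOT regular.

The pumping lemma can be used to prove this:
After pumping, length is no longer a power of 2

The other languages are regular because they can be recognized by finite automata.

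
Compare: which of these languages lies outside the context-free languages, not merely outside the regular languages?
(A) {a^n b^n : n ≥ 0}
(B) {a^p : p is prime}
(B) {a^p : p is prime}

(B) {a^p : p is prime} requires the CFL pumping lemma.

- {a^n b^n : n ≥ 0} is context-free (but not regular)
  • Can be shown non-regular with the regular pumping lemma
  • After pumping, the number of a's and b's become unequal

- {a^p : p is prime} is NOT context-free
  • Requires the CFL pumping lemma to prove
  • The CFL pumping lemma also fails because prime gaps are unbounded

The CFL pumping lemma is "stronger" in that it can prove non-membership
in the larger class of context-free languages.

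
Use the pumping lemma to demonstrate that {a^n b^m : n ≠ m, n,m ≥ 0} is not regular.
Assume for contradiction that L is regular, and let p ≥ 1 be the pumping length given by the pumping lemma.
Choose s = a^p b^(p + p!). Then s ∈ L because p ≠ p + p! (as p! ≥ 1), and |s| ≥ p.
By the pumping lemma, s = xyz for some x, y, z with |xy| ≤ p, |y| ≥ 1, and xy^i z ∈ L for every i ≥ 0.
Since |xy| ≤ p and the first p symbols of s are all a's, y = a^k for some k with 1 ≤ k ≤ p.
For every i ≥ 0, xy^i z = a^(p + (i − 1)k) b^(p + p!).

Because 1 ≤ k ≤ p, k divides p!. Let t = p!/k (a positive integer) and take i = t + 1.
Then the number of a's is p + tk = p + p!, which equals the number of b's.
So xy^(t+1) z = a^(p + p!) b^(p + p!) has equally many a's and b's and is NOT in L.

This contradicts the pumping lemma, which requires xy^i z ∈ L for all i ≥ 0.
Hence L = {a^n b^m : n ≠ m, n,m ≥ 0} is not regular. ∎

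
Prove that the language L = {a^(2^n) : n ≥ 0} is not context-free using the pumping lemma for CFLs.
Assume for contradiction that L is context-free, and let p ≥ 1 be the pumping length given by the pumping lemma for CFLs.
Choose s = a^(2^p). Then s ∈ L and |s| = 2^p ≥ p.
By the CFL pumping lemma, s = uvxyz for some u, v, x, y, z with |vxy| ≤ p, |vy| ≥ 1, and uv^i xy^i z ∈ L for every i ≥ 0.
All symbols are a's, so only lengths matter: let k = |vy|, with 1 ≤ k ≤ |vxy| ≤ p < 2^p.

Take i = 2: |uv²xy²z| = 2^p + k, and 2^p < 2^p + k < 2^p + 2^p = 2^(p+1).
So the length lies strictly between consecutive powers of two and is not a power of 2; uv²xy²z ∉ L.

This contradicts the CFL pumping lemma, which requires uv^i xy^i z ∈ L for all i ≥ 0.
Hence L = {a^(2^n) : n ≥ 0} is not context-free. ∎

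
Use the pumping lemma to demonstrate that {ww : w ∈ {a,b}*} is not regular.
Assume for contradiction that L is regular, and let p ≥ 1 be the pumping length given by the pumping lemma.
Choose s = a^p b a^p b. Then s ∈ L (take w = a^p b) and |s| = 2p + 2 ≥ p.
By the pumping lemma, s = xyz for some x, y, z with |xy| ≤ p, |y| ≥ 1, and xy^i z ∈ L for every i ≥ 0.
Since |xy| ≤ p and the first p symbols of s are all a's, y = a^k for some k with 1 ≤ k ≤ p.

Take i = 2: t = xy²z = a^(p + k) b a^p b.
Suppose t = uu for some string u. The string t contains exactly two b's and ends in b, so u contains exactly one b and ends in b; hence u = a^j b for some j, and uu = a^j b a^j b. Comparing with t = a^(p + k) b a^p b forces j = p + k (first block) and j = p (second block), which is impossible since k ≥ 1. So t ∉ L.

This contradicts the pumping lemma, which requires xy^i z ∈ L for all i ≥ 0.
Hence L = {ww : w ∈ {a,b}*} is not regular. ∎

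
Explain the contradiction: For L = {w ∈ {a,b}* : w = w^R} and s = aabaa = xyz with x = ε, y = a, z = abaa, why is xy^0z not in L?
xy⁰z = abaa ∉ L

Pumping with i = 0 replaces y = a by y⁰ = ε:
- Original: s = xyz = aabaa; aabaa reversed is aabaa, the same string, so it is a palindrome and is in L
- Pumped: xy⁰z = ε · ε · abaa = abaa
- abaa reversed is aaba ≠ abaa, so it is not a palindrome and is not in L

The pumping lemma would require xy⁰z ∈ L, so this decomposition yields a contradiction.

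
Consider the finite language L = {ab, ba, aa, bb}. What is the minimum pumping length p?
p = 3

For a finite language L, the pumping lemma holds vacuously if p > max|s| for s ∈ L.

The longest string in L = {ab, ba, aa, bb} has length 2.
If p = 3, then no string s ∈ L has |s| ≥ p, so the condition is vacuously true.

The minimum pumping length is p = 3.

Why no smaller p works: for any p ≤ 2, the longest string s ∈ L has |s| = 2 ≥ p, so it would
have to be pumpable; but pumping up (i = 2, 3, ...) produces ever longer strings, which cannot all lie in the
finite language L. So the pumping property fails for every p ≤ 2.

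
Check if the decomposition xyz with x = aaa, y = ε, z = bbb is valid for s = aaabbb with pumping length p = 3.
Violated: |y| > 0

The decomposition x = aaa, y = ε, z = bbb for s = aaabbb with p = 3
violates the constraint: |y| > 0

|y| = 0, but the pumping lemma requires |y| > 0 (y must be non-empty).

Pumping lemma constraints:
1. xyz = s (decomposition is valid)
2. |xy| ≤ p
3. |y| > 0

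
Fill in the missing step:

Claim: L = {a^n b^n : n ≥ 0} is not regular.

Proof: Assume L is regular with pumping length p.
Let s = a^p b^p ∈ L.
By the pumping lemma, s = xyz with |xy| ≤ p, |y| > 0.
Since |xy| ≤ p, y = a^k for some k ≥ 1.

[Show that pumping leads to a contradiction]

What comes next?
Consider xy²z = a^(p+k) b^p.

Since k ≥ 1, we have p + k > p.
So xy²z has more a's than b's: (p+k) a's vs p b's.
This means xy²z ∉ L because a^n b^n requires equal counts.

This contradicts the pumping lemma which states xy²z ∈ L.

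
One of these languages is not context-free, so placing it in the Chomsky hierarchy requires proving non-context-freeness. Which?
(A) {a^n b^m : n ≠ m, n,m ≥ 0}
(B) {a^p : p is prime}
(B) {a^p : p is prime}

(B) {a^p : p is prime} requires the CFL pumping lemma.

- {a^n b^m : n ≠ m, n,m ≥ 0} is context-free (but not regular)
  • Can be shown non-regular with the regular pumping lemma
  • After pumping a's, we can make n = m

- {a^p : p is prime} is NOT context-free
  • Requires the CFL pumping lemma to prove
  • The CFL pumping lemma also fails because prime gaps are unbounded

The CFL pumping lemma is "stronger" in that it can prove non-membership
in the larger class of context-free languages.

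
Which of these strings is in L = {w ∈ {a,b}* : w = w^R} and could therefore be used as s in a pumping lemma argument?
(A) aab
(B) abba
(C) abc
(B) abba

The pumping lemma is applied to a string s that lies in L, so first check membership of each option:
- (A) aab reversed is baa ≠ aab, so it is not a palindrome and is not in L ✗
- (B) abba reversed is abba, the same string, so it is a palindrome and is in L ✓
- (C) abc reversed is cba ≠ abc, so it is not a palindrome and is not in L ✗

Only (B) abba is in L, so it is the only candidate that could play the role of s.
(In a complete proof one picks s in terms of the pumping length p so that |s| ≥ p is guaranteed; a fixed string like abba illustrates the shape of such an s.)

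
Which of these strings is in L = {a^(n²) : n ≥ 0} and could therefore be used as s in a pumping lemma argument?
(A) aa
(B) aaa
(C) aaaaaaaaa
(C) aaaaaaaaa

The pumping lemma is applied to a string s that lies in L, so first check membership of each option:
- (A) aa has length 2, strictly between 1² = 1 and 2² = 4, so it is not in L ✗
- (B) aaa has length 3, strictly between 1² = 1 and 2² = 4, so it is not in L ✗
- (C) aaaaaaaaa has length 9 = 3², a perfect square, so it is in L ✓

Only (C) aaaaaaaaa is in L, so it is the only candidate that could play the role of s.
(In a complete proof one picks s in terms of the pumping length p so that |s| ≥ p is guaranteed; a fixed string like aaaaaaaaa illustrates the shape of such an s.)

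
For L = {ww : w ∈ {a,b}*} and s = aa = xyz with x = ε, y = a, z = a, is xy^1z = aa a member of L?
Yes

xy¹z = ε · a · a = aa.
aa splits into halves a · a, which are equal, so it is in L (w = a).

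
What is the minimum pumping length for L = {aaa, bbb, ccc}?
p = 4

For a finite language L, the pumping lemma holds vacuously if p > max|s| for s ∈ L.

The longest string in L = {aaa, bbb, ccc} has length 3.
If p = 4, then no string s ∈ L has |s| ≥ p, so the condition is vacuously true.

The minimum pumping length is p = 4.

Why no smaller p works: for any p ≤ 3, the longest string s ∈ L has |s| = 3 ≥ p, so it would
have to be pumpable; but pumping up (i = 2, 3, ...) produces ever longer strings, which cannot all lie in the
finite language L. So the pumping property fails for every p ≤ 3.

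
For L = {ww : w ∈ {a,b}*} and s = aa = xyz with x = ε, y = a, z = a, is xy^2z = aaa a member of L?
No

xy²z = ε · aa · a = aaa.
aaa has odd length 3, so it cannot be written as ww and is not in L.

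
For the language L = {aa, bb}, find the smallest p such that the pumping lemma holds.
p = 3

For a finite language L, the pumping lemma holds vacuously if p > max|s| for s ∈ L.

The longest string in L = {aa, bb} has length 2.
If p = 3, then no string s ∈ L has |s| ≥ p, so the condition is vacuously true.

The minimum pumping length is p = 3.

Why no smaller p works: for any p ≤ 2, the longest string s ∈ L has |s| = 2 ≥ p, so it would
have to be pumpable; but pumping up (i = 2, 3, ...) produces ever longer strings, which cannot all lie in the
finite language L. So the pumping property fails for every p ≤ 2.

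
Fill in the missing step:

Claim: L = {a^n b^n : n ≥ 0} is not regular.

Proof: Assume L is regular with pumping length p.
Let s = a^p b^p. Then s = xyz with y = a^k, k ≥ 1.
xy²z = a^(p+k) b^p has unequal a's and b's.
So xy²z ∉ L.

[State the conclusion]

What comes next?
This contradicts the pumping lemma for regular languages,
which guarantees xy^i z ∈ L for all i ≥ 0.

Since our assumption that L is regular leads to a contradiction,
we conclude that L = {a^n b^n : n ≥ 0} is NOT regular. ∎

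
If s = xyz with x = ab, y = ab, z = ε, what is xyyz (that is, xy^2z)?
ababab

Given x = 'ab', y = 'ab', z = '' and i = 2:

xy^2z = x + y·y·...·y (2 times) + z
       = 'ab' + 'ab'^2 + ''
       = 'ab' + 'abab' + ''
       = 'ababab'

The pumped string is 'ababab' with length 6.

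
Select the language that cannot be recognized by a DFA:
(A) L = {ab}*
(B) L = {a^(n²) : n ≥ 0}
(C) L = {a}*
(B) {a^(n²) : n ≥ 0}

(B) L = {a^(n²) : n ≥ 0} is NOT regular.

The pumping lemma can be used to prove this:
After pumping, length is no longer a perfect square

The other languages are regular because they can be recognized by finite automata.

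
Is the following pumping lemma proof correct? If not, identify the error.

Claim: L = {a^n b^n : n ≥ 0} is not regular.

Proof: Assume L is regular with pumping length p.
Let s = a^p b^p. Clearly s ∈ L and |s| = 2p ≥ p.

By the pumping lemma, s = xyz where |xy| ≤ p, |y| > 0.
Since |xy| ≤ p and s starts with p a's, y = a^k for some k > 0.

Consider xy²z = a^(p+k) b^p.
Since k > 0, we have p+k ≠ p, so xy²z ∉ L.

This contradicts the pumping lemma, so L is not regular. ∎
The proof is correct.

This proof is valid because:
1. The string s = a^p b^p is correctly in L
2. The decomposition analysis is correct: y must consist only of a's
3. The contradiction is valid: pumping increases a's but not b's
4. The conclusion follows logically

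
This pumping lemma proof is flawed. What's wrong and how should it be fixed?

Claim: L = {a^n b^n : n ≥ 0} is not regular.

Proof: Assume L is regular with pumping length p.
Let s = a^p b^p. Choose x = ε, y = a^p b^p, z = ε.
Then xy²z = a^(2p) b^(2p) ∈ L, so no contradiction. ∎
Error: The decomposition violates |xy| ≤ p. With y = a^p b^p, |xy| = |y| = 2p > p. (The proof also miscomputes xy²z, which would be a^p b^p a^p b^p rather than a^(2p) b^(2p), and it wrongly treats one harmless decomposition as settling the matter — the prover does not get to choose the decomposition.)

Correction: The pumping lemma requires |xy| ≤ p, and the argument must handle every decomposition satisfying |xy| ≤ p, |y| ≥ 1. Since s starts with p a's, any such y consists only of a's, say y = a^k with k ≥ 1. Then xy²z = a^(p+k) b^p has unequal numbers of a's and b's, so xy²z ∉ L — the required contradiction.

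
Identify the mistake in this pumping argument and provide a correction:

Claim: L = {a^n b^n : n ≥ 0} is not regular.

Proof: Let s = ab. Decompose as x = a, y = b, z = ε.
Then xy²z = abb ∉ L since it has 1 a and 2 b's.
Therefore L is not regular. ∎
Error: The string s = ab might be shorter than the pumping length p.

Correction: Choose s = a^p b^p to ensure |s| ≥ p. Also, the decomposition is wrong: with |xy| ≤ p, y cannot include b's when s starts with p a's.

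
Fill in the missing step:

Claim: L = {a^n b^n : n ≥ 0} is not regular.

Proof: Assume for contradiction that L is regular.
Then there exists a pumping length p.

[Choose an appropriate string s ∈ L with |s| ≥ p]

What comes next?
s = a^p b^p

This string is in L (has equal a's and b's) and has length 2p ≥ p.
Any decomposition xyz with |xy| ≤ p means y consists only of a's,
so pumping will unbalance the counts.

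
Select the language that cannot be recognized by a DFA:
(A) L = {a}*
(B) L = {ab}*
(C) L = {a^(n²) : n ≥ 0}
(C) {a^(n²) : n ≥ 0}

(C) L = {a^(n²) : n ≥ 0} is NOT regular.

The pumping lemma can be used to prove this:
After pumping, length is no longer a perfect square

The other languages are regular because they can be recognized by finite automata.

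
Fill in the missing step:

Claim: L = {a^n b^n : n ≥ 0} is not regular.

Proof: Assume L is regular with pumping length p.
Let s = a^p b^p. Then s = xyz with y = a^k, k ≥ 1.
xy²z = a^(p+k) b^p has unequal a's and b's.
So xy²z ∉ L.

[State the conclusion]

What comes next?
This contradicts the pumping lemma for regular languages,
which guarantees xy^i z ∈ L for all i ≥ 0.

Since our assumption that L is regular leads to a contradiction,
we conclude that L = {a^n b^n : n ≥ 0} is NOT regular. ∎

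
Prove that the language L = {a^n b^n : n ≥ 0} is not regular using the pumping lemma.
Assume for contradiction that L is regular, and let p ≥ 1 be the pumping length given by the pumping lemma.
Choose s = a^p b^p. Then s ∈ L and |s| = 2p ≥ p.
By the pumping lemma, s = xyz for some x, y, z with |xy| ≤ p, |y| ≥ 1, and xy^i z ∈ L for every i ≥ 0.
Since |xy| ≤ p and the first p symbols of s are all a's, we must have y = a^k for some k with 1 ≤ k ≤ p.

Take i = 2: xy²z = a^(p + k) b^p.
This string has p + k a's but p b's, and p + k > p because k ≥ 1. So xy²z ∉ L.

This contradicts the pumping lemma, which requires xy^i z ∈ L for all i ≥ 0.
Hence L = {a^n b^n : n ≥ 0} is not regular. ∎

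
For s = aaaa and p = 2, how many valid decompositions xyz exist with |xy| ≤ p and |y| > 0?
3

For s = 'aaaa' with pumping length p = 2:

Constraints: |xy| ≤ 2, |y| > 0

Valid decompositions (|xy| ≤ p, |y| ≥ 1):
  • x='', y='a', z='aaa'
  • x='a', y='a', z='aa'
  • x='', y='aa', z='aa'

Total count: 3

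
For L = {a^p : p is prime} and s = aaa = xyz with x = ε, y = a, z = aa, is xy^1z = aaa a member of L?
Yes

xy¹z = ε · a · aa = aaa.
aaa has length 3, which is prime, so it is in L.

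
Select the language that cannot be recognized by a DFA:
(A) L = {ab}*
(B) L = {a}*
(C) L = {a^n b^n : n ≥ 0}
(C) {a^n b^n : n ≥ 0}

(C) L = {a^n b^n : n ≥ 0} is NOT regular.

The pumping lemma can be used to prove this:
After pumping, the number of a's and b's become unequal

The other languages are regular because they can be recognized by finite automata.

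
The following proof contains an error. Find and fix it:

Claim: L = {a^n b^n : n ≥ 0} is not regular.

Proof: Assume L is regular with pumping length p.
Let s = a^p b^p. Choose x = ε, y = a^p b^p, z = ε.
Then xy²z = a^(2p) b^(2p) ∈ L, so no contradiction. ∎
Error: The decomposition violates |xy| ≤ p. With y = a^p b^p, |xy| = |y| = 2p > p. (The proof also miscomputes xy²z, which would be a^p b^p a^p b^p rather than a^(2p) b^(2p), and it wrongly treats one harmless decomposition as settling the matter — the prover does not get to choose the decomposition.)

Correction: The pumping lemma requires |xy| ≤ p, and the argument must handle every decomposition satisfying |xy| ≤ p, |y| ≥ 1. Since s starts with p a's, any such y consists only of a's, say y = a^k with k ≥ 1. Then xy²z = a^(p+k) b^p has unequal numbers of a's and b's, so xy²z ∉ L — the required contradiction.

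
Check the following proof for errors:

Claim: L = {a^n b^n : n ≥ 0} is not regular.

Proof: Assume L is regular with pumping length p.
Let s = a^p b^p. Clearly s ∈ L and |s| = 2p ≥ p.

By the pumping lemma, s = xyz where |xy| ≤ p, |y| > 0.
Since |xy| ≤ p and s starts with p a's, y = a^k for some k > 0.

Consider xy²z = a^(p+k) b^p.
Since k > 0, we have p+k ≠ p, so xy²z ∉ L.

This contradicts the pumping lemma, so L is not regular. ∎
The proof is correct.

This proof is valid because:
1. The string s = a^p b^p is correctly in L
2. The decomposition analysis is correct: y must consist only of a's
3. The contradiction is valid: pumping increases a's but not b's
4. The conclusion follows logically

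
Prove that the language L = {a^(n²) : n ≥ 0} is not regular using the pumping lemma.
Assume for contradiction that L is regular, and let p ≥ 1 be the pumping length given by the pumping lemma.
Choose s = a^(p²). Then s ∈ L and |s| = p² ≥ p.
By the pumping lemma, s = xyz for some x, y, z with |xy| ≤ p, |y| ≥ 1, and xy^i z ∈ L for every i ≥ 0.
Here y = a^k for some k with 1 ≤ k ≤ |xy| ≤ p.

Take i = 2: |xy²z| = p² + k.
Now p² < p² + k ≤ p² + p < p² + 2p + 1 = (p + 1)².
So |xy²z| lies strictly between the consecutive squares p² and (p + 1)², hence is not a perfect square, and xy²z ∉ L.

This contradicts the pumping lemma, which requires xy^i z ∈ L for all i ≥ 0.
Hence L = {a^(n²) : n ≥ 0} is not regular. ∎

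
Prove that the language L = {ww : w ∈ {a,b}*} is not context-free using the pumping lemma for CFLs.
Assume for contradiction that L is context-free, and let p ≥ 1 be the pumping length given by the pumping lemma for CFLs.
Choose s = a^p b^p a^p b^p. Then s ∈ L (take w = a^p b^p) and |s| = 4p ≥ p.
By the CFL pumping lemma, s = uvxyz for some u, v, x, y, z with |vxy| ≤ p, |vy| ≥ 1, and uv^i xy^i z ∈ L for every i ≥ 0.

Write s as four blocks A₁ B₁ A₂ B₂ with A₁ = A₂ = a^p and B₁ = B₂ = b^p. Since |vxy| ≤ p, the window vxy lies inside at most two adjacent blocks. Take i = 0 and let t = uxz, so |t| = 4p − |vy| with 1 ≤ |vy| ≤ p. If |t| is odd, t ∉ L immediately, so assume |vy| is even (hence |vy| ≥ 2) and |t|/2 = 2p − |vy|/2, which satisfies p ≤ |t|/2 ≤ 2p − 1.

Case 1 (vxy inside A₁B₁): t = a^(p−j) b^(p−l) a^p b^p with j + l = |vy|. The second half of t has length < 2p, so it is a suffix of the trailing a^p b^p and ends in b; the first half is a^(p−j) b^(p−l) a^((j+l)/2), which ends in a because (j+l)/2 ≥ 1. The halves differ, so t ∉ L.

Case 2 (vxy inside B₁A₂, straddling the middle): t = a^p b^(p−j) a^(p−l) b^p with j + l = |vy|. If t = ww, then w is a prefix of t of length ≥ p, so w begins with a^p; and w is a suffix of t of length ≥ p, so w ends with b^p. That forces |w| ≥ 2p, contradicting |w| = |t|/2 ≤ 2p − 1. So t ∉ L.

Case 3 (vxy inside A₂B₂): t = a^p b^p a^(p−j) b^(p−l) with j + l = |vy|. The first half of t is a prefix of a^p b^p, so it begins with a; the second half is b^((j+l)/2) a^(p−j) b^(p−l), which begins with b. The halves differ, so t ∉ L.

In every case uv⁰xy⁰z = uxz ∉ L.

This contradicts the CFL pumping lemma, which requires uv^i xy^i z ∈ L for all i ≥ 0.
Hence L = {ww : w ∈ {a,b}*} is not context-free. ∎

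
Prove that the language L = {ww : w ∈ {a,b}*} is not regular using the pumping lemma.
Assume for contradiction that L is regular, and let p ≥ 1 be the pumping length given by the pumping lemma.
Choose s = a^p b a^p b. Then s ∈ L (take w = a^p b) and |s| = 2p + 2 ≥ p.
By the pumping lemma, s = xyz for some x, y, z with |xy| ≤ p, |y| ≥ 1, and xy^i z ∈ L for every i ≥ 0.
Since |xy| ≤ p and the first p symbols of s are all a's, y = a^k for some k with 1 ≤ k ≤ p.

Take i = 2: t = xy²z = a^(p + k) b a^p b.
Suppose t = uu for some string u. The string t contains exactly two b's and ends in b, so u contains exactly one b and ends in b; hence u = a^j b for some j, and uu = a^j b a^j b. Comparing with t = a^(p + k) b a^p b forces j = p + k (first block) and j = p (second block), which is impossible since k ≥ 1. So t ∉ L.

This contradicts the pumping lemma, which requires xy^i z ∈ L for all i ≥ 0.
Hence L = {ww : w ∈ {a,b}*} is not regular. ∎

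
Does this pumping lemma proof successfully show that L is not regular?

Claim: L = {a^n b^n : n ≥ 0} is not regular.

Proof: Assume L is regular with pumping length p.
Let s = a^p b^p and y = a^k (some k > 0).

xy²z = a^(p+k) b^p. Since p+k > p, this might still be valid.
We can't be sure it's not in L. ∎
The proof is INCORRECT.

Error: The conclusion is wrong.
xy²z = a^(p+k) b^p is definitely NOT in L because the number of a's (p+k) ≠ number of b's (p).
The proof incorrectly doubts what is actually a valid contradiction.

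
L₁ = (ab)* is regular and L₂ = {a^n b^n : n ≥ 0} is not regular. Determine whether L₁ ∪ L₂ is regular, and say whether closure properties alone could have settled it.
No — L₁ ∪ L₂ is not regular.

Let U = (ab)* ∪ {a^n b^n}. If U were regular, then U ∩ aa*bb* would be regular (closure under intersection with a regular language). But (ab)* ∩ aa*bb* = {ab} and {a^n b^n} ∩ aa*bb* = {a^n b^n : n ≥ 1}, so U ∩ aa*bb* = {a^n b^n : n ≥ 1}, which is not regular. Hence U is not regular.

Note that the bare facts "L₁ regular, L₂ non-regular" do not settle the question by themselves: the closure of regular languages under ∪, ∩, complement and difference applies only when BOTH operands are regular. With a non-regular operand the result can come out regular or non-regular depending on the specific languages, so one has to work out L₁ ∪ L₂ for this particular pair, as above.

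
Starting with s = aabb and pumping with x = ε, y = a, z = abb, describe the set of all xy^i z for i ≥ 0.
{xy^i z : i ≥ 0} = {a^(i+1) b^2 : i ≥ 0} = {abb, aabb, aaabb, ...}

With x = ε, y = a, z = abb: Starting with aabb and pumping the first 'a' (z = abb keeps the second 'a'), we get strings with i+1 a's followed by 2 b's for i = 0, 1, 2, ...; note bb is not produced because z always contributes one a.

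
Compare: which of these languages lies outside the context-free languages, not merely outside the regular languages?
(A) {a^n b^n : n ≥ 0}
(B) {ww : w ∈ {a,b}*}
(B) {ww : w ∈ {a,b}*}

(B) {ww : w ∈ {a,b}*} requires the CFL pumping lemma.

- {a^n b^n : n ≥ 0} is context-free (but not regular)
  • Can be shown non-regular with the regular pumping lemma
  • After pumping, the number of a's and b's become unequal

- {ww : w ∈ {a,b}*} is NOT context-free
  • Requires the CFL pumping lemma to prove
  • Even a PDA cannot compare two arbitrary halves symbol by symbol; CFL pumping on a^p b^p a^p b^p fails

The CFL pumping lemma is "stronger" in that it can prove non-membership
in the larger class of context-free languages.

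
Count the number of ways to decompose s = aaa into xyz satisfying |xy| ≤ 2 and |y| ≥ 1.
3

For s = 'aaa' with pumping length p = 2:

Constraints: |xy| ≤ 2, |y| > 0

Valid decompositions (|xy| ≤ p, |y| ≥ 1):
  • x='', y='a', z='aa'
  • x='a', y='a', z='a'
  • x='', y='aa', z='a'

Total count: 3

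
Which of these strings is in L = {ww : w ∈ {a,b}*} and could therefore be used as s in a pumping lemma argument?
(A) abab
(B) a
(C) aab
(A) abab

The pumping lemma is applied to a string s that lies in L, so first check membership of each option:
- (A) abab splits into halves ab · ab, which are equal, so it is in L (w = ab) ✓
- (B) a has odd length 1, so it cannot be written as ww and is not in L ✗
- (C) aab has odd length 3, so it cannot be written as ww and is not in L ✗

Only (A) abab is in L, so it is the only candidate that could play the role of s.
(In a complete proof one picks s in terms of the pumping length p so that |s| ≥ p is guaranteed; a fixed string like abab illustrates the shape of such an s.)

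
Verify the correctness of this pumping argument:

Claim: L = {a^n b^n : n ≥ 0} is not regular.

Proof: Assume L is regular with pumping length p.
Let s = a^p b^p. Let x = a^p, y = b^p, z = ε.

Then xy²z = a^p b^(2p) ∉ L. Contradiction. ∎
The proof is INCORRECT.

Error: The decomposition violates |xy| ≤ p.
With x = a^p and y = b^p, we have |xy| = 2p > p.
The pumping lemma requires |xy| ≤ p, so y must be within the first p characters.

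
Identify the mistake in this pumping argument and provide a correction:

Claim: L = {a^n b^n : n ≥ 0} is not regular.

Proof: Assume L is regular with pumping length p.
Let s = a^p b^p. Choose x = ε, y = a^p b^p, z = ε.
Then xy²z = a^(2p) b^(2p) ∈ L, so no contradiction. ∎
Error: The decomposition violates |xy| ≤ p. With y = a^p b^p, |xy| = |y| = 2p > p. (The proof also miscomputes xy²z, which would be a^p b^p a^p b^p rather than a^(2p) b^(2p), and it wrongly treats one harmless decomposition as settling the matter — the prover does not get to choose the decomposition.)

Correction: The pumping lemma requires |xy| ≤ p, and the argument must handle every decomposition satisfying |xy| ≤ p, |y| ≥ 1. Since s starts with p a's, any such y consists only of a's, say y = a^k with k ≥ 1. Then xy²z = a^(p+k) b^p has unequal numbers of a's and b's, so xy²z ∉ L — the required contradiction.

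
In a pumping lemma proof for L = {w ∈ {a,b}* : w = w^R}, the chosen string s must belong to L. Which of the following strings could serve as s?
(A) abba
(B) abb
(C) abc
(A) abba

The pumping lemma is applied to a string s that lies in L, so first check membership of each option:
- (A) abba reversed is abba, the same string, so it is a palindrome and is in L ✓
- (B) abb reversed is bba ≠ abb, so it is not a palindrome and is not in L ✗
- (C) abc reversed is cba ≠ abc, so it is not a palindrome and is not in L ✗

Only (A) abba is in L, so it is the only candidate that could play the role of s.
(In a complete proof one picks s in terms of the pumping length p so that |s| ≥ p is guaranteed; a fixed string like abba illustrates the shape of such an s.)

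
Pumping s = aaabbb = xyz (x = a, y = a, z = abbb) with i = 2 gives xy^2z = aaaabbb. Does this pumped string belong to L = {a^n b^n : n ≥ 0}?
No

xy²z = a · aa · abbb = aaaabbb.
aaaabbb has 4 a's and 3 b's; 4 ≠ 3, so it is not in L.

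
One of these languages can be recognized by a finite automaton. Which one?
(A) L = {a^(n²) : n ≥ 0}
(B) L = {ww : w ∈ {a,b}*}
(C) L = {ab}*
(C) {ab}*

(C) L = {ab}* is regular.

This can be recognized by a finite automaton (DFA/NFA).
Regular expressions like {ab}* define regular languages.

The other choices are not regular:
- {a^(n²) : n ≥ 0}: After pumping, length is no longer a perfect square
- {ww : w ∈ {a,b}*}: After pumping, the two halves no longer match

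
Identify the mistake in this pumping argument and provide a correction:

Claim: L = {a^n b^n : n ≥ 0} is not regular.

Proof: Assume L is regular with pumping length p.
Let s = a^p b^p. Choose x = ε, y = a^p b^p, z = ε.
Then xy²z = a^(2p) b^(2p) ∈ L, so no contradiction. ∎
Error: The decomposition violates |xy| ≤ p. With y = a^p b^p, |xy| = |y| = 2p > p. (The proof also miscomputes xy²z, which would be a^p b^p a^p b^p rather than a^(2p) b^(2p), and it wrongly treats one harmless decomposition as settling the matter — the prover does not get to choose the decomposition.)

Correction: The pumping lemma requires |xy| ≤ p, and the argument must handle every decomposition satisfying |xy| ≤ p, |y| ≥ 1. Since s starts with p a's, any such y consists only of a's, say y = a^k with k ≥ 1. Then xy²z = a^(p+k) b^p has unequal numbers of a's and b's, so xy²z ∉ L — the required contradiction.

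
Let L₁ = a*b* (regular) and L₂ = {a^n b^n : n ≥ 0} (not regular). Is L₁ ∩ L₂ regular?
No — L₁ ∩ L₂ is not regular.

Every string a^n b^n already lies in a*b*, so L₁ ∩ L₂ = {a^n b^n : n ≥ 0} = L₂ itself, which is the standard non-regular language (pump s = a^p b^p).

Note that the bare facts "L₁ regular, L₂ non-regular" do not settle the question by themselves: the closure of regular languages under ∪, ∩, complement and difference applies only when BOTH operands are regular. With a non-regular operand the result can come out regular or non-regular depending on the specific languages, so one has to work out L₁ ∩ L₂ for this particular pair, as above.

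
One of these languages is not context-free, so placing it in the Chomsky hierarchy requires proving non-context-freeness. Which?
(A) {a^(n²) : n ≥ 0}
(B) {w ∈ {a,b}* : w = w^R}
(A) {a^(n²) : n ≥ 0}

(A) {a^(n²) : n ≥ 0} requires the CFL pumping lemma.

- {w ∈ {a,b}* : w = w^R} is context-free (but not regular)
  • Can be shown non-regular with the regular pumping lemma
  • After pumping, the string is no longer symmetric

- {a^(n²) : n ≥ 0} is NOT context-free
  • Requires the CFL pumping lemma to prove
  • Gaps between squares grow unboundedly

The CFL pumping lemma is "stronger" in that it can prove non-membership
in the larger class of context-free languages.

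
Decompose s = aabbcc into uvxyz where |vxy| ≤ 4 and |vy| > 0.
u='a', v='a', x='bb', y='c', z='c'

For s = aabbcc with pumping length p = 4:

One valid decomposition:
- u = 'a'
- v = 'a'
- x = 'bb'
- y = 'c'
- z = 'c'

Verification:
- uvxyz = 'a' + 'a' + 'bb' + 'c' + 'c' = aabbcc ✓
- |vxy| = |'abbc'| = 4 ≤ 4 ✓
- |vy| = |'ac'| = 2 > 0 ✓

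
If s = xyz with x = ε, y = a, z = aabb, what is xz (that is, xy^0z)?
aabb

Given x = '', y = 'a', z = 'aabb' and i = 0:

xy^0z = x + y·y·...·y (0 times) + z
       = '' + 'a'^0 + 'aabb'
       = '' + '' + 'aabb'
       = 'aabb'

The pumped string is 'aabb' with length 4.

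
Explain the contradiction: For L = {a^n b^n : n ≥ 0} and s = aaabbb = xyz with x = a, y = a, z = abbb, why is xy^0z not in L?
xy⁰z = aabbb ∉ L

Pumping with i = 0 replaces y = a by y⁰ = ε:
- Original: s = xyz = aaabbb; aaabbb = a^3 b^3 has equal counts (3 = 3), so it is in L
- Pumped: xy⁰z = a · ε · abbb = aabbb
- aabbb has 2 a's and 3 b's; 2 ≠ 3, so it is not in L

The pumping lemma would require xy⁰z ∈ L, so this decomposition yields a contradiction.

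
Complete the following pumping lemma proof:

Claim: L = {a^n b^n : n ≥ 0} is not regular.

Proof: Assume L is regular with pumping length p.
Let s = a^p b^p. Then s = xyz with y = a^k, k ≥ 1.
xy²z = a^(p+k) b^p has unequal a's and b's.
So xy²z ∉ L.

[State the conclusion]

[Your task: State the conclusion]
This contradicts the pumping lemma for regular languages,
which guarantees xy^i z ∈ L for all i ≥ 0.

Since our assumption that L is regular leads to a contradiction,
we conclude that L = {a^n b^n : n ≥ 0} is NOT regular. ∎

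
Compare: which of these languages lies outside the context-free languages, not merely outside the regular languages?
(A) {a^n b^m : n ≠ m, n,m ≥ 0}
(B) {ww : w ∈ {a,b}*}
(B) {ww : w ∈ {a,b}*}

(B) {ww : w ∈ {a,b}*} requires the CFL pumping lemma.

- {a^n b^m : n ≠ m, n,m ≥ 0} is context-free (but not regular)
  • Can be shown non-regular with the regular pumping lemma
  • After pumping a's, we can make n = m

- {ww : w ∈ {a,b}*} is NOT context-free
  • Requires the CFL pumping lemma to prove
  • Even a PDA cannot compare two arbitrary halves symbol by symbol; CFL pumping on a^p b^p a^p b^p fails

The CFL pumping lemma is "stronger" in that it can prove non-membership
in the larger class of context-free languages.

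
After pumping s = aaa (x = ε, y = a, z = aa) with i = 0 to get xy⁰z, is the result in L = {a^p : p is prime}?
Yes

xy⁰z = ε · ε · aa = aa.
aa has length 2, which is prime, so it is in L.
(A single pumped string landing in L is not a contradiction by itself; a non-regularity proof needs some i for which xy^i z ∉ L, for every admissible decomposition.)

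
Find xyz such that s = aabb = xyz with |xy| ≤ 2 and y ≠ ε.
x = '', y = 'a', z = 'abb'

For s = aabb and p = 2, one valid decomposition is:
- x = '' (length 0)
- y = 'a' (length 1)
- z = 'abb' (length 3)

Verification:
- xyz = '' + 'a' + 'abb' = aabb ✓
- |xy| = 1 ≤ 2 ✓
- |y| = 1 > 0 ✓

All pumping lemma constraints are satisfied.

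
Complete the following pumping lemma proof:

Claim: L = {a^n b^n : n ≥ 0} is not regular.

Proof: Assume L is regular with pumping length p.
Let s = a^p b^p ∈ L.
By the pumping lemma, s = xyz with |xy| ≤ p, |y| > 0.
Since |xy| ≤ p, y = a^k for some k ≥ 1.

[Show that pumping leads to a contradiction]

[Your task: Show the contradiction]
Consider xy²z = a^(p+k) b^p.

Since k ≥ 1, we have p + k > p.
So xy²z has more a's than b's: (p+k) a's vs p b's.
This means xy²z ∉ L because a^n b^n requires equal counts.

This contradicts the pumping lemma which states xy²z ∈ L.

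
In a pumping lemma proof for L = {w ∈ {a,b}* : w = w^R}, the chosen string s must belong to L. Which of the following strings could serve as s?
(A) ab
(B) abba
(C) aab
(B) abba

The pumping lemma is applied to a string s that lies in L, so first check membership of each option:
- (A) ab reversed is ba ≠ ab, so it is not a palindrome and is not in L ✗
- (B) abba reversed is abba, the same string, so it is a palindrome and is in L ✓
- (C) aab reversed is baa ≠ aab, so it is not a palindrome and is not in L ✗

Only (B) abba is in L, so it is the only candidate that could play the role of s.
(In a complete proof one picks s in terms of the pumping length p so that |s| ≥ p is guaranteed; a fixed string like abba illustrates the shape of such an s.)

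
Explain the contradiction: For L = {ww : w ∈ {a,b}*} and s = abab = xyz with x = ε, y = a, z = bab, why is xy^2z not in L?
xy²z = aabab ∉ L

Pumping with i = 2 replaces y = a by y² = aa:
- Original: s = xyz = abab; abab splits into halves ab · ab, which are equal, so it is in L (w = ab)
- Pumped: xy²z = ε · aa · bab = aabab
- aabab has odd length 5, so it cannot be written as ww and is not in L

The pumping lemma would require xy²z ∈ L, so this decomposition yields a contradiction.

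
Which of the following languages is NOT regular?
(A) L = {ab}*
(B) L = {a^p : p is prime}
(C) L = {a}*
(B) {a^p : p is prime}

(B) L = {a^p : p is prime} is NOT regular.

The pumping lemma can be used to prove this:
After pumping, the length becomes composite

The other languages are regular because they can be recognized by finite automata.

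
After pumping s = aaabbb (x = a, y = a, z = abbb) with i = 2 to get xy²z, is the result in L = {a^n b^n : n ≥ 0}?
No

xy²z = a · aa · abbb = aaaabbb.
aaaabbb has 4 a's and 3 b's; 4 ≠ 3, so it is not in L.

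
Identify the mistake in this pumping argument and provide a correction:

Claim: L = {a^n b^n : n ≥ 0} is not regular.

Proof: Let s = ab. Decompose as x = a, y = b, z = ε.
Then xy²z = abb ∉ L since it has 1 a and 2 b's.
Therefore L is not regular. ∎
Error: The string s = ab might be shorter than the pumping length p.

Correction: Choose s = a^p b^p to ensure |s| ≥ p. Also, the decomposition is wrong: with |xy| ≤ p, y cannot include b's when s starts with p a's.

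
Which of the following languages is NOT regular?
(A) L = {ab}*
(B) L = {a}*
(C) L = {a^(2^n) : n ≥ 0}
(C) {a^(2^n) : n ≥ 0}

(C) L = {a^(2^n) : n ≥ 0} is NOT regular.

The pumping lemma can be used to prove this:
After pumping, length is no longer a power of 2

The other languages are regular because they can be recognized by finite automata.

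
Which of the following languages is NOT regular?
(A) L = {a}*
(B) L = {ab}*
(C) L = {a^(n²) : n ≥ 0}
(C) {a^(n²) : n ≥ 0}

(C) L = {a^(n²) : n ≥ 0} is NOT regular.

The pumping lemma can be used to prove this:
After pumping, length is no longer a perfect square

The other languages are regular because they can be recognized by finite automata.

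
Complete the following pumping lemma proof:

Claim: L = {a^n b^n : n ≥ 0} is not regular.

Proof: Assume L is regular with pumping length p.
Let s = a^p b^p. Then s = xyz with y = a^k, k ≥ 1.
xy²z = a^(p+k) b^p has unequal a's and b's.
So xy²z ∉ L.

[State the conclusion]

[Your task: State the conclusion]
This contradicts the pumping lemma for regular languages,
which guarantees xy^i z ∈ L for all i ≥ 0.

Since our assumption that L is regular leads to a contradiction,
we conclude that L = {a^n b^n : n ≥ 0} is NOT regular. ∎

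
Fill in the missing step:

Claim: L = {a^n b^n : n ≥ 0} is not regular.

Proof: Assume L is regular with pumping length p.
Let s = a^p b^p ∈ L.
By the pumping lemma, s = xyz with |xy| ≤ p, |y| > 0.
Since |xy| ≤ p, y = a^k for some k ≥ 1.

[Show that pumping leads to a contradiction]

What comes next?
Consider xy²z = a^(p+k) b^p.

Since k ≥ 1, we have p + k > p.
So xy²z has more a's than b's: (p+k) a's vs p b's.
This means xy²z ∉ L because a^n b^n requires equal counts.

This contradicts the pumping lemma which states xy²z ∈ L.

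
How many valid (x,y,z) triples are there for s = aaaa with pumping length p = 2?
3

For s = 'aaaa' with pumping length p = 2:

Constraints: |xy| ≤ 2, |y| > 0

Valid decompositions (|xy| ≤ p, |y| ≥ 1):
  • x='', y='a', z='aaa'
  • x='a', y='a', z='aa'
  • x='', y='aa', z='aa'

Total count: 3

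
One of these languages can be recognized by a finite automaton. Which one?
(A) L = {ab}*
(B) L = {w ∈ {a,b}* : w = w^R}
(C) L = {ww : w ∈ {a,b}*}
(A) {ab}*

(A) L = {ab}* is regular.

This can be recognized by a finite automaton (DFA/NFA).
Regular expressions like {ab}* define regular languages.

The other choices are not regular:
- {ww : w ∈ {a,b}*}: After pumping, the two halves no longer match
- {w ∈ {a,b}* : w = w^R}: After pumping, the string is no longer symmetric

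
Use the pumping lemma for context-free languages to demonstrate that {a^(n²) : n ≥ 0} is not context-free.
Assume for contradiction that L is context-free, and let p ≥ 1 be the pumping length given by the pumping lemma for CFLs.
Choose s = a^(p²). Then s ∈ L and |s| = p² ≥ p.
By the CFL pumping lemma, s = uvxyz for some u, v, x, y, z with |vxy| ≤ p, |vy| ≥ 1, and uv^i xy^i z ∈ L for every i ≥ 0.
All symbols are a's, so only lengths matter: let k = |vy|, with 1 ≤ k ≤ |vxy| ≤ p.

Take i = 2: |uv²xy²z| = p² + k, and p² < p² + k ≤ p² + p < (p + 1)².
So the length lies strictly between consecutive squares and is not a perfect square; uv²xy²z ∉ L.

This contradicts the CFL pumping lemma, which requires uv^i xy^i z ∈ L for all i ≥ 0.
Hence L = {a^(n²) : n ≥ 0} is not context-free. ∎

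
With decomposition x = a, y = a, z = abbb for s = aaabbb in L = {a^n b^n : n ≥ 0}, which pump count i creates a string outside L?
i = 3

xy³z = a · aaa · abbb = aaaaabbb; aaaaabbb has 5 a's and 3 b's; 5 ≠ 3, so it is not in L.
(Other choices also work, e.g. i = 0, 2; only i = 1 is guaranteed to stay in L since xy¹z = s.)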